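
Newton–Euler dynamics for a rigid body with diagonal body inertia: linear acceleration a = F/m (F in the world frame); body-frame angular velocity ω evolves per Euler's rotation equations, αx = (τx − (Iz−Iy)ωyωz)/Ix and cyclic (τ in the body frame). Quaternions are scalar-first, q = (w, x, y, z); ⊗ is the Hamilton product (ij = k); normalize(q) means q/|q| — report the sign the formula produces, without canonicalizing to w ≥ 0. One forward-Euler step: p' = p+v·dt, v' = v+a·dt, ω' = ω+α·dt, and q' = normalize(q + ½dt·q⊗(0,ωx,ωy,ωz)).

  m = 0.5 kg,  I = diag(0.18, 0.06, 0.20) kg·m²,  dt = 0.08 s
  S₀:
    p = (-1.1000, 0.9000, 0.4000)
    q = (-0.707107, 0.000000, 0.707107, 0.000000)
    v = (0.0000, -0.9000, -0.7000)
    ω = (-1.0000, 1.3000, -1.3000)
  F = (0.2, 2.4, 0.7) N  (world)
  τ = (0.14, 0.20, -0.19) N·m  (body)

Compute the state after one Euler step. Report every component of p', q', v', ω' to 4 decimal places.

p' = (-1.1000, 0.8280, 0.3440)
q' = (-0.7413, -0.0085, 0.6680, 0.0648)
v' = (0.0320, -0.5160, -0.5880)
ω' = (-0.8326, 1.6013, -1.4384)

a = F/m = (0.4000, 4.8000, 1.4000)
p' = p + v·dt = (-1.1000, 0.8280, 0.3440)
v' = v + a·dt = (0.0320, -0.5160, -0.5880)
gyro term ω×Iω = (-0.2366, -0.0260, 0.1560)
(τ − ω×Iω)/I = (2.0922, 3.7667, -1.7300)
ω' = ω + α·dt = (-0.8326, 1.6013, -1.4384)
2q̇ = q⊗(0,ω) = (-0.9192391, -0.2121321, -0.9192391, 1.6263461)
q' = normalize(q + ½dt·q⊗(0,ω)) = (-0.7413, -0.0085, 0.6680, 0.0648)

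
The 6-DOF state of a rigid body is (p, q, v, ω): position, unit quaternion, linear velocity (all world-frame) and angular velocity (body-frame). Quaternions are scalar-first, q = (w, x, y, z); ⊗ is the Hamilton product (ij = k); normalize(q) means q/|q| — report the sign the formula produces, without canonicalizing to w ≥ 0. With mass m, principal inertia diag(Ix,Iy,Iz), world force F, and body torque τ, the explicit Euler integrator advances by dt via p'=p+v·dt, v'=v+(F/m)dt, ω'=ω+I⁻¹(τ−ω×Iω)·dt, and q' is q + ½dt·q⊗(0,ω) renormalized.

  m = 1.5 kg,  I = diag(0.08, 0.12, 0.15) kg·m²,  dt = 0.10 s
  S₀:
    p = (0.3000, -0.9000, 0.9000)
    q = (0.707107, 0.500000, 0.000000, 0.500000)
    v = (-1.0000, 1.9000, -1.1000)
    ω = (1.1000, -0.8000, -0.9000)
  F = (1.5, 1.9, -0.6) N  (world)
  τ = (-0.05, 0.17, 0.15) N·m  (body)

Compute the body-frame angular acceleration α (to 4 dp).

gyro term ω×Iω = (0.0216, 0.0693, -0.0352)
α = I⁻¹(τ − ω×Iω) = (-0.8950, 0.8392, 1.2347)

α = (-0.8950, 0.8392, 1.2347)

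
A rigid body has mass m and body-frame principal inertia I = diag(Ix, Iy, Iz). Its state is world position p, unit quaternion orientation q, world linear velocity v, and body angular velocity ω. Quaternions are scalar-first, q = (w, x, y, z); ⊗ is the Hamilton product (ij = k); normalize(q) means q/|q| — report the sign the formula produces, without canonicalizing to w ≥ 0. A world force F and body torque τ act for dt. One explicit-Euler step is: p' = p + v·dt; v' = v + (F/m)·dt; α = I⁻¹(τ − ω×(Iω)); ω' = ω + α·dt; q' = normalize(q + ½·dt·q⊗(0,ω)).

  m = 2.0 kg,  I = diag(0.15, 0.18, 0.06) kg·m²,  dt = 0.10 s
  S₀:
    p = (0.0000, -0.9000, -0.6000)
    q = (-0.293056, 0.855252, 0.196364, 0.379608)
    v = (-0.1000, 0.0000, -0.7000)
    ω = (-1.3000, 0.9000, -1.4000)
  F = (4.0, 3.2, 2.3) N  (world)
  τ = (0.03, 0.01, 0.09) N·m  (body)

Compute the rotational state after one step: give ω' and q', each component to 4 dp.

α = I⁻¹(τ − ω×Iω) = (-0.8080, -0.8544, 2.0850)
new body rate ω' = (-1.3808, 0.8146, -1.1915)
q⊗(0,ω) = (1.4665512, -0.2355840, 0.4401120, 1.4352784)
q' = normalize(q + ½dt·q⊗(0,ω)) = (-0.2185, 0.8388, 0.2172, 0.4489)

ω' = (-1.3808, 0.8146, -1.1915)
q' = (-0.2185, 0.8388, 0.2172, 0.4489)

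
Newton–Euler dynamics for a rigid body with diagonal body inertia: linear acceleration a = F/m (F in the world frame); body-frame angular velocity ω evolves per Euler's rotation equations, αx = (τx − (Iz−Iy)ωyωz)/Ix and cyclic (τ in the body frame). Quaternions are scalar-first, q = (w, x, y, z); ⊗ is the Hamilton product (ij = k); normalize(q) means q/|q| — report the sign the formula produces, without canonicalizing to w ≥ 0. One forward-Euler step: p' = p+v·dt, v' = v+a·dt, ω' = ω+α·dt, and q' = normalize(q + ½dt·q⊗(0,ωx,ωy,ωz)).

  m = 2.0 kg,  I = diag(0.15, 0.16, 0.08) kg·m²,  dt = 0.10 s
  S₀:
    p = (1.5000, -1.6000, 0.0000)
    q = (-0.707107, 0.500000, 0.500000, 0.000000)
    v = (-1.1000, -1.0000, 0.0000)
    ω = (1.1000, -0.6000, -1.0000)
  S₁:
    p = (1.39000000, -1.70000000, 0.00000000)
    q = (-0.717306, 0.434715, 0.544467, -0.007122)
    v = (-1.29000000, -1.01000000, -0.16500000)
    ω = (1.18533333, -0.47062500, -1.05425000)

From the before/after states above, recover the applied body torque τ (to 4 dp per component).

τ = (0.0800, 0.1300, -0.0500)

Δω = ω₁−ω₀ = (0.08533333, 0.12937500, -0.05425000)
applied torque τ = (0.0800, 0.1300, -0.0500)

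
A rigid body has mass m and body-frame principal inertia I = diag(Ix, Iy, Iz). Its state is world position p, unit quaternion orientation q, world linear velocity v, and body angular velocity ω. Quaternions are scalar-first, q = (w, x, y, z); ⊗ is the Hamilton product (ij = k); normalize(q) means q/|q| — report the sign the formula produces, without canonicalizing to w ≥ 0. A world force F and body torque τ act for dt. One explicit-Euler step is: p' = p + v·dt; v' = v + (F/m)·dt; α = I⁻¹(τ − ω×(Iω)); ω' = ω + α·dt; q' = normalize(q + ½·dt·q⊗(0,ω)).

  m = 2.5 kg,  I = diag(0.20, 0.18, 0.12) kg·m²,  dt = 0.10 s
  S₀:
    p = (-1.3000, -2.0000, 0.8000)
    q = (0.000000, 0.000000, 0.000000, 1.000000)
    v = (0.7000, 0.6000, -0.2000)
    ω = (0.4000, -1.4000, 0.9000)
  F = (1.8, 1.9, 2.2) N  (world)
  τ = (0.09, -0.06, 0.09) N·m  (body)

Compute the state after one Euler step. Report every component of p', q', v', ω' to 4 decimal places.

p' = (-1.2300, -1.9400, 0.7800)
q' = (-0.0448, 0.0697, 0.0199, 0.9964)
v' = (0.7720, 0.6760, -0.1120)
ω' = (0.4072, -1.4493, 0.9657)

α = I⁻¹(τ − ω×Iω) = (0.0720, -0.4933, 0.6567)
new body rate ω' = (0.4072, -1.4493, 0.9657)
Hamilton product q⊗(0,ω) = (-0.9000000, 1.4000000, 0.4000000, 0.0000000)
updated quaternion q' = (-0.0448, 0.0697, 0.0199, 0.9964)
p + v·dt = (-1.2300, -1.9400, 0.7800)
v' = v + a·dt = (0.7720, 0.6760, -0.1120)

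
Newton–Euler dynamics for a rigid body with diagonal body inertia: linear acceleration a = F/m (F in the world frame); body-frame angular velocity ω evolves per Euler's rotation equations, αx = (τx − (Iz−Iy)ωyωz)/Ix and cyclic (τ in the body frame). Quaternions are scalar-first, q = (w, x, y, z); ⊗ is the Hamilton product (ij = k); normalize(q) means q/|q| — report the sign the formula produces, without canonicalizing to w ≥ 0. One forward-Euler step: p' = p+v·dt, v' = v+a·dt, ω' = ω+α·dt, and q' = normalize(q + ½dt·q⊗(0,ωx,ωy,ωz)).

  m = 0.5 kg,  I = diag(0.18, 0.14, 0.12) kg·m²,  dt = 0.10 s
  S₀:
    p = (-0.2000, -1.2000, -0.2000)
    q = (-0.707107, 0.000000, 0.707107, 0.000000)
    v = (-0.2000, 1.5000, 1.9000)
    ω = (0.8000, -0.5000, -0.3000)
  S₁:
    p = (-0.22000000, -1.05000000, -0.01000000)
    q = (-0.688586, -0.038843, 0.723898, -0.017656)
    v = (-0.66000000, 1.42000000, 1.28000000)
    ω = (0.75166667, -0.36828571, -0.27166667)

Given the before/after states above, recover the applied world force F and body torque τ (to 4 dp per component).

velocity change Δv = (-0.46000000, -0.08000000, -0.62000000)
F = m·Δv/dt = (-2.3000, -0.4000, -3.1000)
Δω = ω₁−ω₀ = (-0.04833333, 0.13171429, 0.02833333)
ω₀×(Iω₀) = (-0.0030, -0.0144, 0.0160)
I·α + gyro = (-0.0900, 0.1700, 0.0500)

F = (-2.3000, -0.4000, -3.1000)
τ = (-0.0900, 0.1700, 0.0500)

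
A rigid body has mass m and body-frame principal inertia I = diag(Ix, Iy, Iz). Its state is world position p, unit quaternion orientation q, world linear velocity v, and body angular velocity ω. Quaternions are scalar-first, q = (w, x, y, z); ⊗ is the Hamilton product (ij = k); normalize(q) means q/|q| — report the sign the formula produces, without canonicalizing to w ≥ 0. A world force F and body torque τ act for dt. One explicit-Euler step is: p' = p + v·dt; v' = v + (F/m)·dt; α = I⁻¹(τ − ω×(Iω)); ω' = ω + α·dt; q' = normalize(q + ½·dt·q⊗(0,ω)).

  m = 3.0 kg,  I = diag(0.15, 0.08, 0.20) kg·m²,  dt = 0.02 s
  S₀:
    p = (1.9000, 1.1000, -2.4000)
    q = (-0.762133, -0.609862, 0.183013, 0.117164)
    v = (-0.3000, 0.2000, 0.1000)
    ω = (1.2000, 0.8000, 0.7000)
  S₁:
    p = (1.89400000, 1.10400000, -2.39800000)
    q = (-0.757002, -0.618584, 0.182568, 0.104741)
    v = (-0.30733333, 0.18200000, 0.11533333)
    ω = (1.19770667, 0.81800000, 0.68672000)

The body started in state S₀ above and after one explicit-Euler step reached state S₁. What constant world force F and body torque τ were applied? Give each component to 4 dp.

Δω = ω₁−ω₀ = (-0.00229333, 0.01800000, -0.01328000)
gyro term ω₀×Iω₀ = (0.0672, -0.0420, -0.0672)
I·α + gyro = (0.0500, 0.0300, -0.2000)
velocity change Δv = (-0.00733333, -0.01800000, 0.01533333)
applied force F = (-1.1000, -2.7000, 2.3000)

F = (-1.1000, -2.7000, 2.3000)
τ = (0.0500, 0.0300, -0.2000)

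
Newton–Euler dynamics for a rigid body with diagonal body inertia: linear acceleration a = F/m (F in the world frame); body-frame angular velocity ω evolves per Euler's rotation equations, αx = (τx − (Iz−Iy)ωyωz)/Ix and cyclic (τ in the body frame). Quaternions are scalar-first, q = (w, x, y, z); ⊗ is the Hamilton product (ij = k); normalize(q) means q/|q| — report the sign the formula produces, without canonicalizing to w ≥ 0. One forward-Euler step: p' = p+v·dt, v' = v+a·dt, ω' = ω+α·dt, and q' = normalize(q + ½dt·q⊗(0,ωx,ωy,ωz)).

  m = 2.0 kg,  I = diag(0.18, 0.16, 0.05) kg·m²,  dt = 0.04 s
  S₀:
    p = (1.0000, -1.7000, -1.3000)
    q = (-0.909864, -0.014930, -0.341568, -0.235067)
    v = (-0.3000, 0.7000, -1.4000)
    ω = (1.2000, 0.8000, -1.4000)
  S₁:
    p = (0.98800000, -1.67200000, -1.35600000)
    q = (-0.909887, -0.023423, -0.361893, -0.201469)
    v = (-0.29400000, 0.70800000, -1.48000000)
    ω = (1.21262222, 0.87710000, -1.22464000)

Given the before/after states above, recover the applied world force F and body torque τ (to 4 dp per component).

F = (0.3000, 0.4000, -4.0000)
τ = (0.1800, 0.0900, 0.2000)

rate change Δω = (0.01262222, 0.07710000, 0.17536000)
precession coupling = (0.1232, -0.2184, -0.0192)
applied torque τ = (0.1800, 0.0900, 0.2000)
Δv = v₁−v₀ = (0.00600000, 0.00800000, -0.08000000)
m·(v₁−v₀)/dt = (0.3000, 0.4000, -4.0000)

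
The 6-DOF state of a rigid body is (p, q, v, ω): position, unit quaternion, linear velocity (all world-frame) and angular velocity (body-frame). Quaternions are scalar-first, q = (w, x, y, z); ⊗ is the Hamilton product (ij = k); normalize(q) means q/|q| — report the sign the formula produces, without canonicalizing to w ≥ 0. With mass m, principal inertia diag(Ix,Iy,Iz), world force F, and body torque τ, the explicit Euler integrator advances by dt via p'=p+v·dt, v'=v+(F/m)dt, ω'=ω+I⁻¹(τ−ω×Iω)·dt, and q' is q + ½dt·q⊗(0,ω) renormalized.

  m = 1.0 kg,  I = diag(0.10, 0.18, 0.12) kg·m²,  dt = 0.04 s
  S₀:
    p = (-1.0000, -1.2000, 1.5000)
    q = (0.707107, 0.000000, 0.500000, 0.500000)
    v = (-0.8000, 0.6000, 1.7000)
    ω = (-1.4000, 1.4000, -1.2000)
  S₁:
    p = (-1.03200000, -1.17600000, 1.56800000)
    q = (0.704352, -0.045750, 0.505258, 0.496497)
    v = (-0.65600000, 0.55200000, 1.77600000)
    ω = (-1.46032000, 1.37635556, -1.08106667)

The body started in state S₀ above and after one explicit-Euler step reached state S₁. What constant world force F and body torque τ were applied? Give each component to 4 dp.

Δv = v₁−v₀ = (0.14400000, -0.04800000, 0.07600000)
m·(v₁−v₀)/dt = (3.6000, -1.2000, 1.9000)
ω₁ − ω₀ = (-0.06032000, -0.02364444, 0.11893333)
ω₀×(Iω₀) = (0.1008, -0.0336, -0.1568)
τ = I·(Δω/dt) + ω₀×(Iω₀) = (-0.0500, -0.1400, 0.2000)

F = (3.6000, -1.2000, 1.9000)
τ = (-0.0500, -0.1400, 0.2000)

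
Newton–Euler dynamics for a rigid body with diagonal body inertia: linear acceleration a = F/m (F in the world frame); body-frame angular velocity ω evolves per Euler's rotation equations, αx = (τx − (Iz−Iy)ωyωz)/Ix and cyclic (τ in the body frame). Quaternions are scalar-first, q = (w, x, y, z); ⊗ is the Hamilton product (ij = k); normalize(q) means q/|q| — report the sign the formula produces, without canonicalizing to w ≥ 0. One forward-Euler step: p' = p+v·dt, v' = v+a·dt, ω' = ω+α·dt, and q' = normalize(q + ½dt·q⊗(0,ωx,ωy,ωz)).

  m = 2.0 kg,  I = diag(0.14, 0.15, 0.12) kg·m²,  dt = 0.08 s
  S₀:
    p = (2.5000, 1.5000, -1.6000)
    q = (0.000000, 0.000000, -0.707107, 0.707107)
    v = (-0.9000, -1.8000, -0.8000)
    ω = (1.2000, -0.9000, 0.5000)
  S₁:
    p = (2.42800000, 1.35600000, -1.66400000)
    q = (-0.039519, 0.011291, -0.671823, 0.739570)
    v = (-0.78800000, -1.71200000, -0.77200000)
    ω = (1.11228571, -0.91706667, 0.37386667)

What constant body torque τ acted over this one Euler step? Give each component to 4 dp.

τ = (-0.1400, -0.0200, -0.2000)

Δω = ω₁−ω₀ = (-0.08771429, -0.01706667, -0.12613333)
precession coupling = (0.0135, 0.0120, -0.0108)
applied torque τ = (-0.1400, -0.0200, -0.2000)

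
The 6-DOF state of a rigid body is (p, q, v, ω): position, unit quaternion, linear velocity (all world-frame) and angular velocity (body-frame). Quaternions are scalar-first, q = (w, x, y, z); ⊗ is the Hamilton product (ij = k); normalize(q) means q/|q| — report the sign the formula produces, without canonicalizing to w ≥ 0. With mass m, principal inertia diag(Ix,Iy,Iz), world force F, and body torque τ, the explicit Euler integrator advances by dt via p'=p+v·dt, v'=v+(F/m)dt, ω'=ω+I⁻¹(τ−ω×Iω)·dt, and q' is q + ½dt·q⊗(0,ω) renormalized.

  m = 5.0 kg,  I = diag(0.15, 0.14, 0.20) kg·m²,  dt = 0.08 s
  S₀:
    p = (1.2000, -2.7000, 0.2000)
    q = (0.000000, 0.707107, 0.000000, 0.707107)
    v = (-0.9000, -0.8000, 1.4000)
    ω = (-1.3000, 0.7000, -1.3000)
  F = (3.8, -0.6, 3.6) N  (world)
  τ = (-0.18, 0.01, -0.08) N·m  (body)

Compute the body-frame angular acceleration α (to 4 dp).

precession coupling ω×(Iω) = (-0.0546, -0.0845, 0.0091)
(τ − ω×Iω)/I = (-0.8360, 0.6750, -0.4455)

α = (-0.8360, 0.6750, -0.4455)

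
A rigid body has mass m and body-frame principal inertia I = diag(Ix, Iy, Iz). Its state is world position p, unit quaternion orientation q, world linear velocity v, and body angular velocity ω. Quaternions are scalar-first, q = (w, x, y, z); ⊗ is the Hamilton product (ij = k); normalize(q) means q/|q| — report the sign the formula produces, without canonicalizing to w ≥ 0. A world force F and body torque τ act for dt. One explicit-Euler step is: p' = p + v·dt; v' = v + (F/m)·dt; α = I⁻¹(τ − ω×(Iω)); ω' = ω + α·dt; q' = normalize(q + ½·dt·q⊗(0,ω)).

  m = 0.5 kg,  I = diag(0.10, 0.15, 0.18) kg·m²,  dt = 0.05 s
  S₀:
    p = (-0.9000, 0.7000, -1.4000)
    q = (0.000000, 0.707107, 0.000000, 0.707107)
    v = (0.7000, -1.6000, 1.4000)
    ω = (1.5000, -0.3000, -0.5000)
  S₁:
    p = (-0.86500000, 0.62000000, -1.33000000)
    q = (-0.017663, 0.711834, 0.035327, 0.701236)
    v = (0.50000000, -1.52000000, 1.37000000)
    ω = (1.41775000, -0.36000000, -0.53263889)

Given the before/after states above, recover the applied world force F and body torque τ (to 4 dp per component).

F = (-2.0000, 0.8000, -0.3000)
τ = (-0.1600, -0.1200, -0.1400)

Δv = v₁−v₀ = (-0.20000000, 0.08000000, -0.03000000)
m·(v₁−v₀)/dt = (-2.0000, 0.8000, -0.3000)
Δω = ω₁−ω₀ = (-0.08225000, -0.06000000, -0.03263889)
I·α + gyro = (-0.1600, -0.1200, -0.1400)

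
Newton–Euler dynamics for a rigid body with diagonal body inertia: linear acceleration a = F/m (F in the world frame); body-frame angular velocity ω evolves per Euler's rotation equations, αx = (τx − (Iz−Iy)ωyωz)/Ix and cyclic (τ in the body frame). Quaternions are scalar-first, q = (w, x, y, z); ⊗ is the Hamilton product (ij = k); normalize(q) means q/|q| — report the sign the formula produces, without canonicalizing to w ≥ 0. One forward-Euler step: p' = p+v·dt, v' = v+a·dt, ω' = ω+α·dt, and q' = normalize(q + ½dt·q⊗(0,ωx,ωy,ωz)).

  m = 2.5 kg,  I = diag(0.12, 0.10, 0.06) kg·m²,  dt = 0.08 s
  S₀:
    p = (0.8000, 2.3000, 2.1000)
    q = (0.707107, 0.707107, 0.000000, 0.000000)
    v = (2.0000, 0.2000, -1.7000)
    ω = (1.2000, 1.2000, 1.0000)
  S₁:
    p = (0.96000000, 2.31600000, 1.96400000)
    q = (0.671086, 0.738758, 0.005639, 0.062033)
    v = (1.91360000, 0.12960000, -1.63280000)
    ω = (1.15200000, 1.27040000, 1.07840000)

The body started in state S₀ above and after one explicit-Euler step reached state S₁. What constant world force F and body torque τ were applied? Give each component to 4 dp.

F = (-2.7000, -2.2000, 2.1000)
τ = (-0.1200, 0.1600, 0.0300)

Δv = v₁−v₀ = (-0.08640000, -0.07040000, 0.06720000)
applied force F = (-2.7000, -2.2000, 2.1000)
rate change Δω = (-0.04800000, 0.07040000, 0.07840000)
applied torque τ = (-0.1200, 0.1600, 0.0300)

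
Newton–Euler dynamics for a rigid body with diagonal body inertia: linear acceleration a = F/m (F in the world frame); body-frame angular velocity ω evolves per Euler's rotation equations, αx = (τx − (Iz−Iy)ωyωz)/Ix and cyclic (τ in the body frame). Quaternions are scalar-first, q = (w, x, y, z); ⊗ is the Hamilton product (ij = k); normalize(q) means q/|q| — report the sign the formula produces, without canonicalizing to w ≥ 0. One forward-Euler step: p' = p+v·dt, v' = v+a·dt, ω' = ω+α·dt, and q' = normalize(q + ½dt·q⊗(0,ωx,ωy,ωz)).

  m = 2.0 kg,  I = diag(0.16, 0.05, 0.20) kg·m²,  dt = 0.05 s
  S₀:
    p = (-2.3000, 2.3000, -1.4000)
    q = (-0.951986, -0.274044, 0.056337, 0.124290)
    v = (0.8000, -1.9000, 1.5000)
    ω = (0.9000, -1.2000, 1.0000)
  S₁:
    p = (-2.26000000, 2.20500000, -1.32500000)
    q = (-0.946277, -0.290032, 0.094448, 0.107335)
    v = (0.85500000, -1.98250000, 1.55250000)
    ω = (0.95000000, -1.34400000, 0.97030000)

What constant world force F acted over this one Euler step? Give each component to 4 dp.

F = (2.2000, -3.3000, 2.1000)

Δv = v₁−v₀ = (0.05500000, -0.08250000, 0.05250000)
m·(v₁−v₀)/dt = (2.2000, -3.3000, 2.1000)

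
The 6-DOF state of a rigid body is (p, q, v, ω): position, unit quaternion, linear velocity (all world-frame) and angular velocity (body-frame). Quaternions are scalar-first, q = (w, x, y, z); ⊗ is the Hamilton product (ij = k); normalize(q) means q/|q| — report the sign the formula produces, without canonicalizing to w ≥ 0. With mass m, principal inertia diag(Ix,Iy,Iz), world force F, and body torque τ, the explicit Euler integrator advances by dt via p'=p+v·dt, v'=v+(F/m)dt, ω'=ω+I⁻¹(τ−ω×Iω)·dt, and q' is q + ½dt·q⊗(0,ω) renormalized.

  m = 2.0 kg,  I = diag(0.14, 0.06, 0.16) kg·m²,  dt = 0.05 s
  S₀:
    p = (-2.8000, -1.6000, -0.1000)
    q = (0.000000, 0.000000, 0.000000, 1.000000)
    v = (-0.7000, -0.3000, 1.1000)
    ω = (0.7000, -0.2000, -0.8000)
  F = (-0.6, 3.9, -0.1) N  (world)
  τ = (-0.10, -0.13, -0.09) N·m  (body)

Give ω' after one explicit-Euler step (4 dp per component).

ω' = (0.6586, -0.3177, -0.8316)

(τ − ω×Iω)/I = (-0.8286, -2.3533, -0.6325)
ω + α·dt = (0.6586, -0.3177, -0.8316)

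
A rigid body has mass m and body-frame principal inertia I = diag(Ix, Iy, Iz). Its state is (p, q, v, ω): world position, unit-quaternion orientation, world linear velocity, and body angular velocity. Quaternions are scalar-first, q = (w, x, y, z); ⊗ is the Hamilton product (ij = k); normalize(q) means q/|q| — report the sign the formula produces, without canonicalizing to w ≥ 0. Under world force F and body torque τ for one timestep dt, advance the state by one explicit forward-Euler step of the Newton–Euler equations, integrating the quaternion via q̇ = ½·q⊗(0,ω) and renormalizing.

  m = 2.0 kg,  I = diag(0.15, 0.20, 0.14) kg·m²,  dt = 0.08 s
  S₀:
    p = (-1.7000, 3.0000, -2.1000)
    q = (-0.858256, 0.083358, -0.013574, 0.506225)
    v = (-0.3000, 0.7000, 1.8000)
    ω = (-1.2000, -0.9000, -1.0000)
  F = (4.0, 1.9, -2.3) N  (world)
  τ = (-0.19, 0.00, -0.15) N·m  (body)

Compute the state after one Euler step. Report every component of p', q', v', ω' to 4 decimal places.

p' = (-1.7240, 3.0560, -1.9560)
q' = (-0.8323, 0.1430, -0.0036, 0.5355)
v' = (-0.1400, 0.7760, 1.7080)
ω' = (-1.2725, -0.9048, -1.1166)

gyro term ω×Iω = (-0.0540, 0.0120, 0.0540)
angular accel α = (-0.9067, -0.0600, -1.4571)
ω + α·dt = (-1.2725, -0.9048, -1.1166)
q⊗(0,ω) = (0.5940380, 1.4990837, 0.2483184, 0.7669450)
q + ½dt·q⊗(0,ω), renormalized = (-0.8323, 0.1430, -0.0036, 0.5355)
linear accel F/m = (2.0000, 0.9500, -1.1500)
p' = p + v·dt = (-1.7240, 3.0560, -1.9560)
new velocity v' = (-0.1400, 0.7760, 1.7080)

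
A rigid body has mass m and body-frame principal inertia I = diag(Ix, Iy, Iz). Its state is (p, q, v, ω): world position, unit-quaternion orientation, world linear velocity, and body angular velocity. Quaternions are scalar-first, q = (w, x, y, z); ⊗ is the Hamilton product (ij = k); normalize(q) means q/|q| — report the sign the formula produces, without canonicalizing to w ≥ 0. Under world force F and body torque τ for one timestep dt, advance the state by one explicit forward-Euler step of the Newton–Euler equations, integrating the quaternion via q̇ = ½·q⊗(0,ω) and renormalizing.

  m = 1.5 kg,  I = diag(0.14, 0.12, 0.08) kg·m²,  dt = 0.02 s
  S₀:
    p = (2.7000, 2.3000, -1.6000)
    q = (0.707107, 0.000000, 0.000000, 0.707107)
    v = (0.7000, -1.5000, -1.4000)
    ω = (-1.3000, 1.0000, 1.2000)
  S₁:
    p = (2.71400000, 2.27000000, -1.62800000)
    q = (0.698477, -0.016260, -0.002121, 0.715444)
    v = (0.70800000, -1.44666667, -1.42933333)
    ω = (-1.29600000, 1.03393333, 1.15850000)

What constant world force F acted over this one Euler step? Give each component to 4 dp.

F = (0.6000, 4.0000, -2.2000)

Δv = v₁−v₀ = (0.00800000, 0.05333333, -0.02933333)
applied force F = (0.6000, 4.0000, -2.2000)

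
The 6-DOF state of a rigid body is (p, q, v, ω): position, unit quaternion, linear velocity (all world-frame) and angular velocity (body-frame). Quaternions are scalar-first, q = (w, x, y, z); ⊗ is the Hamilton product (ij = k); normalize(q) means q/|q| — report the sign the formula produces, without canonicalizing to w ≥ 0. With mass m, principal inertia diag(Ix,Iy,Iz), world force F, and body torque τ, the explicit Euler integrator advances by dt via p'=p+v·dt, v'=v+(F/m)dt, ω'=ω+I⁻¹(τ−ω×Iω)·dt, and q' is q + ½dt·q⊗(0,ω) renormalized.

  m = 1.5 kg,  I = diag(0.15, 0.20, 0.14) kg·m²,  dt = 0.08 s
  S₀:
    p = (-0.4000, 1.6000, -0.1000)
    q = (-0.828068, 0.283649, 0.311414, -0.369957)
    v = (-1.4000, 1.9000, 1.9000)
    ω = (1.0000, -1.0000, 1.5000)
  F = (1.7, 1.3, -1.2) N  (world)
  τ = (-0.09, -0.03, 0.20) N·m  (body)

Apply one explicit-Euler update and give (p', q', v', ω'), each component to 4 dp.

precession coupling ω×(Iω) = (0.0900, 0.0150, -0.0500)
α = I⁻¹(τ − ω×Iω) = (-1.2000, -0.2250, 1.7857)
ω' = ω + α·dt = (0.9040, -1.0180, 1.6429)
q⊗(0,ω) = (0.5827005, -0.7309040, 0.0326375, -1.8371650)
q' = normalize(q + ½dt·q⊗(0,ω)) = (-0.8020, 0.2536, 0.3117, -0.4419)
p' = p + v·dt = (-0.5120, 1.7520, 0.0520)
v' = v + a·dt = (-1.3093, 1.9693, 1.8360)

p' = (-0.5120, 1.7520, 0.0520)
q' = (-0.8020, 0.2536, 0.3117, -0.4419)
v' = (-1.3093, 1.9693, 1.8360)
ω' = (0.9040, -1.0180, 1.6429)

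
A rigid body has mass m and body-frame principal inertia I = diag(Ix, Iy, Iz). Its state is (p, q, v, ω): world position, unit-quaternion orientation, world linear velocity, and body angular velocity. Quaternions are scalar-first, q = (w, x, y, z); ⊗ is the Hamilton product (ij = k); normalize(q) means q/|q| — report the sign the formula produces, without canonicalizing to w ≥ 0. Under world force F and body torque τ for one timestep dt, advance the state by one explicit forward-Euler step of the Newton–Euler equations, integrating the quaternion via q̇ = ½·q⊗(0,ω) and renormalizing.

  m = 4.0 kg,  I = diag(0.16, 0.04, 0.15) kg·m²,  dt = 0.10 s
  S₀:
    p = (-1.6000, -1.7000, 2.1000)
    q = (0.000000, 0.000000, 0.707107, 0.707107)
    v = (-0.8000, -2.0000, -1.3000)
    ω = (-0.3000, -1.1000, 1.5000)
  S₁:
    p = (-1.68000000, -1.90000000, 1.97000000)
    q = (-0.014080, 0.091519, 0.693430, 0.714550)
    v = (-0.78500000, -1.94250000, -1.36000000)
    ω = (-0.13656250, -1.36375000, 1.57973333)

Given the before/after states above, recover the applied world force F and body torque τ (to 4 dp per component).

velocity change Δv = (0.01500000, 0.05750000, -0.06000000)
applied force F = (0.6000, 2.3000, -2.4000)
ω₁ − ω₀ = (0.16343750, -0.26375000, 0.07973333)
τ = I·(Δω/dt) + ω₀×(Iω₀) = (0.0800, -0.1100, 0.0800)

F = (0.6000, 2.3000, -2.4000)
τ = (0.0800, -0.1100, 0.0800)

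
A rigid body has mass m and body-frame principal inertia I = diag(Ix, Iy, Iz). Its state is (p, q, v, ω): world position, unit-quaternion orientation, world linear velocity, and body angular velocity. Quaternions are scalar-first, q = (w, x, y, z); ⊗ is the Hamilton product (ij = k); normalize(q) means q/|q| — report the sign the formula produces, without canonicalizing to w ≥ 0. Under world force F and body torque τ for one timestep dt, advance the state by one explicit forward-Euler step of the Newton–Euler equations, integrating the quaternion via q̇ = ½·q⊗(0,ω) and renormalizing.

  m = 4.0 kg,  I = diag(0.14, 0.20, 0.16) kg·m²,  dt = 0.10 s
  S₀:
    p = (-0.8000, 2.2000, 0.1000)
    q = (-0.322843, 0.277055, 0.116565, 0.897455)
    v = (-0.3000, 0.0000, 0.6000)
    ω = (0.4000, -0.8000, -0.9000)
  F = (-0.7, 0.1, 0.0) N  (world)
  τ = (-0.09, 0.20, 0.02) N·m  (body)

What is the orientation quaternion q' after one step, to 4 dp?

Hamilton product q⊗(0,ω) = (0.7901395, 0.4839183, 0.8666059, 0.0222887)
q + ½dt·q⊗(0,ω), renormalized = (-0.2828, 0.3006, 0.1596, 0.8968)

q' = (-0.2828, 0.3006, 0.1596, 0.8968)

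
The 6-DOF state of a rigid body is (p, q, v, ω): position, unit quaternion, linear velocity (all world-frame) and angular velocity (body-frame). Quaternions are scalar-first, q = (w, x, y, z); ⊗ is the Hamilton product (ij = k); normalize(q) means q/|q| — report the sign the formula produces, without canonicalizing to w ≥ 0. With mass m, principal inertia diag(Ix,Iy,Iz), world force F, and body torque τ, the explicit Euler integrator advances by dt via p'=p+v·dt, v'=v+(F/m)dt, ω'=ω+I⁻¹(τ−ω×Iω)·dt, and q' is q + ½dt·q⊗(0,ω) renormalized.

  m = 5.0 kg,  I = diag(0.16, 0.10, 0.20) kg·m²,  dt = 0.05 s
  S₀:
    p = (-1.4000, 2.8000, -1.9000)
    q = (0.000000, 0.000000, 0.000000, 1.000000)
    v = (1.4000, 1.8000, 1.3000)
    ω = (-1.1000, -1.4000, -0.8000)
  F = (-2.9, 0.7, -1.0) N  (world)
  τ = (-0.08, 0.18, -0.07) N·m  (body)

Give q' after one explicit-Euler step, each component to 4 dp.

q' = (0.0200, 0.0350, -0.0275, 0.9988)

2q̇ = q⊗(0,ω) = (0.8000000, 1.4000000, -1.1000000, 0.0000000)
q' = normalize(q + ½dt·q⊗(0,ω)) = (0.0200, 0.0350, -0.0275, 0.9988)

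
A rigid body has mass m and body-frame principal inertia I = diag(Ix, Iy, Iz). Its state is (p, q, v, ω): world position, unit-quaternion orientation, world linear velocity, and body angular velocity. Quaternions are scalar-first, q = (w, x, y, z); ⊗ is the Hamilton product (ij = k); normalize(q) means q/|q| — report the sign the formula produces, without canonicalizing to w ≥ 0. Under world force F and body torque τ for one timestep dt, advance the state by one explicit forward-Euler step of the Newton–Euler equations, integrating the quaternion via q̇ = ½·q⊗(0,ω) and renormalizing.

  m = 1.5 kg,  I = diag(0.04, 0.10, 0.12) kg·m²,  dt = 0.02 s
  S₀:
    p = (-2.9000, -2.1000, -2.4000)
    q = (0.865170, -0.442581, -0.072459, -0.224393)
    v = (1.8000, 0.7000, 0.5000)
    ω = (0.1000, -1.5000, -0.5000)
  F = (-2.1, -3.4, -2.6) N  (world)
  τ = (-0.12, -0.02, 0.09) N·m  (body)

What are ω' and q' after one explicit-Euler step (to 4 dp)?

angular accel α = (-3.3750, -0.2400, 0.8250)
ω' = ω + α·dt = (0.0325, -1.5048, -0.4835)
q⊗(0,ω) = (-0.1766269, -0.2138430, -1.5414848, 0.2385324)
q' = normalize(q + ½dt·q⊗(0,ω)) = (0.8633, -0.4447, -0.0879, -0.2220)

ω' = (0.0325, -1.5048, -0.4835)
q' = (0.8633, -0.4447, -0.0879, -0.2220)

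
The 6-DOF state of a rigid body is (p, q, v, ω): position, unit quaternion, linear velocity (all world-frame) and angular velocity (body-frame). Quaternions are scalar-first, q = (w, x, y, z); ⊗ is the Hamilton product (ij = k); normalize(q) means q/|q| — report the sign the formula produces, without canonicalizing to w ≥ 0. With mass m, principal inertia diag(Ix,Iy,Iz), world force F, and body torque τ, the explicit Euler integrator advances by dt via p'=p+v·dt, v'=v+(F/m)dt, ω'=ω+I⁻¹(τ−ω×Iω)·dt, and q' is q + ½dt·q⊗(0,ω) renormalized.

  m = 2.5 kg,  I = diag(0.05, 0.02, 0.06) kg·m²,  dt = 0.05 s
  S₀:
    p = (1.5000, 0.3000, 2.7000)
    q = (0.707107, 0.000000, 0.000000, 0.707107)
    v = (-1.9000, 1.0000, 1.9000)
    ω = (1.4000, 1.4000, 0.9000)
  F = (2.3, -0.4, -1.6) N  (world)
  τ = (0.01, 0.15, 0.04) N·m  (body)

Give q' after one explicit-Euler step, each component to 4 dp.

q' = (0.6902, 0.0000, 0.0494, 0.7220)

2q̇ = q⊗(0,ω) = (-0.6363963, 0.0000000, 1.9798996, 0.6363963)
q' = normalize(q + ½dt·q⊗(0,ω)) = (0.6902, 0.0000, 0.0494, 0.7220)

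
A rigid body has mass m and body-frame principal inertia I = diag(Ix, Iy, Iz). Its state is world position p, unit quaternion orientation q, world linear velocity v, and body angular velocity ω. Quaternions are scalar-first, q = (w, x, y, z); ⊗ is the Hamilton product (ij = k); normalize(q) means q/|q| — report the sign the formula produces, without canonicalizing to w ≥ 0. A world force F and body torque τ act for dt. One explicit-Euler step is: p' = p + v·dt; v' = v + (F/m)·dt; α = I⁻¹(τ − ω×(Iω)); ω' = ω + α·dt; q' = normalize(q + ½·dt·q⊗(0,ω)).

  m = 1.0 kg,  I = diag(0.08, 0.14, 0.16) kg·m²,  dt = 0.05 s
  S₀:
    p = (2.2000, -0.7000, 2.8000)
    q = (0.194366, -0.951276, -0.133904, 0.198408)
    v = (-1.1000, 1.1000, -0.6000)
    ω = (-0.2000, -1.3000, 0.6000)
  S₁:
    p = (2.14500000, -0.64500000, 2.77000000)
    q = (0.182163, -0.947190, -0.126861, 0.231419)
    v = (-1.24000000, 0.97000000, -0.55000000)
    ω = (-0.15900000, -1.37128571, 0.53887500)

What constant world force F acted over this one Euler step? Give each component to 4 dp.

F = (-2.8000, -2.6000, 1.0000)

velocity change Δv = (-0.14000000, -0.13000000, 0.05000000)
m·(v₁−v₀)/dt = (-2.8000, -2.6000, 1.0000)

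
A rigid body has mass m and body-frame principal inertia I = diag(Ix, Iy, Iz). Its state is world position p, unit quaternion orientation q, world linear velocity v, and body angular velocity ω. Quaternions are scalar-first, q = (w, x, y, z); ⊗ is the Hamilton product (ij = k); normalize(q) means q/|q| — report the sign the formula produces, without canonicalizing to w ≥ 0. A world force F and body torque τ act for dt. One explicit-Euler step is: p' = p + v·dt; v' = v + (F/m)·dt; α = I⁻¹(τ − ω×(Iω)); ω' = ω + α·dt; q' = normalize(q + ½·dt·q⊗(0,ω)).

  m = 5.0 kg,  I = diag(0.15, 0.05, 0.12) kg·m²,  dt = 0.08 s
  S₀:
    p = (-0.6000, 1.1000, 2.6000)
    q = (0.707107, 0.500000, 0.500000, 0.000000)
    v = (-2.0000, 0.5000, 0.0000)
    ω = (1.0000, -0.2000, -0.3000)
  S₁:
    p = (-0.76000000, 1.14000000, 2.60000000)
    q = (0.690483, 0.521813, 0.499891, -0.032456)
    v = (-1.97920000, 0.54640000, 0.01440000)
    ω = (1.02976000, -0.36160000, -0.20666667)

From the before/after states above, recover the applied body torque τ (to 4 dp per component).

τ = (0.0600, -0.1100, 0.1600)

Δω = ω₁−ω₀ = (0.02976000, -0.16160000, 0.09333333)
applied torque τ = (0.0600, -0.1100, 0.1600)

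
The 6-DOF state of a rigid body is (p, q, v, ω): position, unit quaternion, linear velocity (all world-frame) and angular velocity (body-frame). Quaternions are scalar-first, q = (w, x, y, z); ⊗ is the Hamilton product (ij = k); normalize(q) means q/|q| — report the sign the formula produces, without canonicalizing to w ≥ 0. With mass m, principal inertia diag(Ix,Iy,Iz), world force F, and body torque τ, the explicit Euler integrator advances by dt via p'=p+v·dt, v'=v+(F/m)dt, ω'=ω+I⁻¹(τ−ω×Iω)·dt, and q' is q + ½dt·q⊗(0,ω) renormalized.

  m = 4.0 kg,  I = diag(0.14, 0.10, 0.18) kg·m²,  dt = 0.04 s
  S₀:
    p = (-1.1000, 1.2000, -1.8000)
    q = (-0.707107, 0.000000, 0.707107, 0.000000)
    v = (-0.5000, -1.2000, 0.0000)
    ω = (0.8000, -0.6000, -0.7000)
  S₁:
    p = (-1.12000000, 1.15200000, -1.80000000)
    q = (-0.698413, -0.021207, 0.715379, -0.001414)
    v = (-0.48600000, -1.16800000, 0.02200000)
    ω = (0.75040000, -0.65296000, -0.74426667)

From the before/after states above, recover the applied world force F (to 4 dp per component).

F = (1.4000, 3.2000, 2.2000)

v₁ − v₀ = (0.01400000, 0.03200000, 0.02200000)
F = m·Δv/dt = (1.4000, 3.2000, 2.2000)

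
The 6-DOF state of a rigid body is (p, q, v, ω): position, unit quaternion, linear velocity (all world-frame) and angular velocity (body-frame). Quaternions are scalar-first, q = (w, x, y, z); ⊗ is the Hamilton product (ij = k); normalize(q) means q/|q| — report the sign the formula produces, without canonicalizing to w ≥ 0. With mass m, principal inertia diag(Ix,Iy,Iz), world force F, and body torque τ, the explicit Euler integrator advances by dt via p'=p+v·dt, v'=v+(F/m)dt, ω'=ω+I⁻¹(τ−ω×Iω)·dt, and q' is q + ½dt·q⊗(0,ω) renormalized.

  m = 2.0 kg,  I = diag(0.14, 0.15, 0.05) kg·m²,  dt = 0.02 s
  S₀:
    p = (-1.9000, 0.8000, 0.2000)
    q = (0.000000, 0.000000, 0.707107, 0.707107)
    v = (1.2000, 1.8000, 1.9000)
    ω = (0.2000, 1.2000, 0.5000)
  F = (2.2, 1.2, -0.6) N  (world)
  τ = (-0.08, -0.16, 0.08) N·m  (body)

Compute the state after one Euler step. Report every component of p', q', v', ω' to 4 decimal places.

p' = (-1.8760, 0.8360, 0.2380)
q' = (-0.0120, -0.0049, 0.7085, 0.7056)
v' = (1.2220, 1.8120, 1.8940)
ω' = (0.1971, 1.1775, 0.5310)

gyro term ω×Iω = (-0.0600, 0.0090, 0.0024)
α = I⁻¹(τ − ω×Iω) = (-0.1429, -1.1267, 1.5520)
new body rate ω' = (0.1971, 1.1775, 0.5310)
Hamilton product q⊗(0,ω) = (-1.2020819, -0.4949749, 0.1414214, -0.1414214)
updated quaternion q' = (-0.0120, -0.0049, 0.7085, 0.7056)
linear accel F/m = (1.1000, 0.6000, -0.3000)
new position p' = (-1.8760, 0.8360, 0.2380)
v + (F/m)dt = (1.2220, 1.8120, 1.8940)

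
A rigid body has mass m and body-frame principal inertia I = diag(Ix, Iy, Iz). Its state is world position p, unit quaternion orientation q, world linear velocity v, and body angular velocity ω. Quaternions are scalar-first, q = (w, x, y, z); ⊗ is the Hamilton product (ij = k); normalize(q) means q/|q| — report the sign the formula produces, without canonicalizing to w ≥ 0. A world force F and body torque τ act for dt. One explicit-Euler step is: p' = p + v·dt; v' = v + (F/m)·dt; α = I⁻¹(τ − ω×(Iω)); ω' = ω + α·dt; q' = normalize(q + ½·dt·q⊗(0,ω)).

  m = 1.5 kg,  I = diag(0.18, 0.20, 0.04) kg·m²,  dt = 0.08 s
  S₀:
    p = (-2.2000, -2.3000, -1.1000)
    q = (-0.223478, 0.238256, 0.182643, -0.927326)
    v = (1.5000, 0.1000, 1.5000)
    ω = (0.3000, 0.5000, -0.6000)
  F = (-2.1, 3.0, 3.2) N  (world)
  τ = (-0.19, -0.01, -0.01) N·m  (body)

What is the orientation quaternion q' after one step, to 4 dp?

Hamilton product q⊗(0,ω) = (-0.7191939, 0.2870338, -0.2469832, 0.1984219)
updated quaternion q' = (-0.2521, 0.2496, 0.1727, -0.9189)

q' = (-0.2521, 0.2496, 0.1727, -0.9189)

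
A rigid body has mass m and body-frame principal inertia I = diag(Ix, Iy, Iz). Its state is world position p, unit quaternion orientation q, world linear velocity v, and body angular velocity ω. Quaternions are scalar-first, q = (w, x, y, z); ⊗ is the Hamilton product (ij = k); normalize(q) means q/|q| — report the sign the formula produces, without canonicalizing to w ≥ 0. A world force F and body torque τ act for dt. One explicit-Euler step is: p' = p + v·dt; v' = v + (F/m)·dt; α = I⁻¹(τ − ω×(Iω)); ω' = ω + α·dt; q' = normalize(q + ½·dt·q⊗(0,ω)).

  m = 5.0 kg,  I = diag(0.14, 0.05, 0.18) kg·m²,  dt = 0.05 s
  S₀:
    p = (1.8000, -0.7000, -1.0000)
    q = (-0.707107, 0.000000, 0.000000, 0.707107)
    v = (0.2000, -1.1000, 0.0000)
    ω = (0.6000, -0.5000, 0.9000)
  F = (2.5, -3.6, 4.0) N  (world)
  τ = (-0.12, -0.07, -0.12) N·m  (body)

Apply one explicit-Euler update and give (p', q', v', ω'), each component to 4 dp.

p' = (1.8100, -0.7550, -1.0000)
q' = (-0.7227, -0.0018, 0.0194, 0.6909)
v' = (0.2250, -1.1360, 0.0400)
ω' = (0.5780, -0.5484, 0.8592)

gyro term ω×Iω = (-0.0585, -0.0216, 0.0270)
(τ − ω×Iω)/I = (-0.4393, -0.9680, -0.8167)
new body rate ω' = (0.5780, -0.5484, 0.8592)
2q̇ = q⊗(0,ω) = (-0.6363963, -0.0707107, 0.7778177, -0.6363963)
q + ½dt·q⊗(0,ω), renormalized = (-0.7227, -0.0018, 0.0194, 0.6909)
a = (0.5000, -0.7200, 0.8000)
p' = p + v·dt = (1.8100, -0.7550, -1.0000)
v' = v + a·dt = (0.2250, -1.1360, 0.0400)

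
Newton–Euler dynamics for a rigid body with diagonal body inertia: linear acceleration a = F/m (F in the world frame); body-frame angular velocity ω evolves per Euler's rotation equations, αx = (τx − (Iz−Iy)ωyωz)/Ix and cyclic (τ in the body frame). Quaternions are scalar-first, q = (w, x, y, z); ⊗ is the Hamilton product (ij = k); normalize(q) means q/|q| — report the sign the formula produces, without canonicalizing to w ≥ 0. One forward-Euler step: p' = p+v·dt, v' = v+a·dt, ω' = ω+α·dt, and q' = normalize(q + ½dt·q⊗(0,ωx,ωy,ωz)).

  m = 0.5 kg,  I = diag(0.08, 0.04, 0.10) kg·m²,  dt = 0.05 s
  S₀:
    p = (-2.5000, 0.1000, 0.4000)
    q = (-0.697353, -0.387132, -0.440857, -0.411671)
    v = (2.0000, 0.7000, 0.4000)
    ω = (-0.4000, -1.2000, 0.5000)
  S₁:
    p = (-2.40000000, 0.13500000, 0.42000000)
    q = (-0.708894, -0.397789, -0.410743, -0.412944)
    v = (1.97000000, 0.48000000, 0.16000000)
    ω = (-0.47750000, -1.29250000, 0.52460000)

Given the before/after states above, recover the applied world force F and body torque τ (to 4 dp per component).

F = (-0.3000, -2.2000, -2.4000)
τ = (-0.1600, -0.0700, 0.0300)

v₁ − v₀ = (-0.03000000, -0.22000000, -0.24000000)
applied force F = (-0.3000, -2.2000, -2.4000)
ω₁ − ω₀ = (-0.07750000, -0.09250000, 0.02460000)
τ = I·(Δω/dt) + ω₀×(Iω₀) = (-0.1600, -0.0700, 0.0300)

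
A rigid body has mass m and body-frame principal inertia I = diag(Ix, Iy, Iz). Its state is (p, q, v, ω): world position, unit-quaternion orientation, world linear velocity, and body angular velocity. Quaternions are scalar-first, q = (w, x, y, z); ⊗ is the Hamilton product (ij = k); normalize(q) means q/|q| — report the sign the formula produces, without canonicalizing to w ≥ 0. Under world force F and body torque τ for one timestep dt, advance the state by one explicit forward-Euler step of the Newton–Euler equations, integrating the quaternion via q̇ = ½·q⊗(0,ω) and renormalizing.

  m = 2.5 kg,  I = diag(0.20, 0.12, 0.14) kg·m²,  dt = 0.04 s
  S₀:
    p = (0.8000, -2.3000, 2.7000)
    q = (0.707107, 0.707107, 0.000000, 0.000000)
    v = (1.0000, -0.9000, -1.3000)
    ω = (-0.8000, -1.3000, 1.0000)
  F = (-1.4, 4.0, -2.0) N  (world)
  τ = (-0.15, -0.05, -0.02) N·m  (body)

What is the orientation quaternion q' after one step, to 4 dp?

Hamilton product q⊗(0,ω) = (0.5656856, -0.5656856, -1.6263461, -0.2121321)
q + ½dt·q⊗(0,ω), renormalized = (0.7179, 0.6953, -0.0325, -0.0042)

q' = (0.7179, 0.6953, -0.0325, -0.0042)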